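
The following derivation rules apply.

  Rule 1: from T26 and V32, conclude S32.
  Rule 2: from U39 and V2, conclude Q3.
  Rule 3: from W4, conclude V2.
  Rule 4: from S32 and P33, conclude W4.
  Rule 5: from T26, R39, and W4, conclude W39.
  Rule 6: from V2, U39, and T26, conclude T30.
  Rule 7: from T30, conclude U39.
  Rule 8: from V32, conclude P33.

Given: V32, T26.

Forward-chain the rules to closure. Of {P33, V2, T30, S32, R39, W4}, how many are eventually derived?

4

T26 and V32 hold, so S32 follows (Rule 1).
V32 holds, so P33 follows (Rule 8).
From S32 and P33, Rule 4 gives W4.
From W4, Rule 3 gives V2.
P33: reached.
V2: reached.
T30 would need V2, U39, and T26 (Rule 6), but U39 is never established.
S32: reached.
No rule produces R39, and it is not given.
W4: reached.
Reached: P33, V2, S32, and W4 — 4 of the 6.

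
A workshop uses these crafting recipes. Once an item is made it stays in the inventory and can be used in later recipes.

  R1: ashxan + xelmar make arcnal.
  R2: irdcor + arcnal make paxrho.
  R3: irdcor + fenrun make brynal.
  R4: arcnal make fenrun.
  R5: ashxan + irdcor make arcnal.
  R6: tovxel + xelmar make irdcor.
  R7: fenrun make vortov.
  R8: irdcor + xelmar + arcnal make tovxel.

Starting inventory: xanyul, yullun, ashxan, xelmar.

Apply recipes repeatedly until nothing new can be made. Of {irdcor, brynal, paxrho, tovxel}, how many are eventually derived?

irdcor would need tovxel and xelmar (R6), but tovxel is never obtained.
brynal would need irdcor and fenrun (R3), but irdcor is never obtained.
paxrho would need irdcor and arcnal (R2), but irdcor is never obtained.
tovxel would need irdcor, xelmar, and arcnal (R8), but irdcor is never obtained.
None of the 4 are reached.

0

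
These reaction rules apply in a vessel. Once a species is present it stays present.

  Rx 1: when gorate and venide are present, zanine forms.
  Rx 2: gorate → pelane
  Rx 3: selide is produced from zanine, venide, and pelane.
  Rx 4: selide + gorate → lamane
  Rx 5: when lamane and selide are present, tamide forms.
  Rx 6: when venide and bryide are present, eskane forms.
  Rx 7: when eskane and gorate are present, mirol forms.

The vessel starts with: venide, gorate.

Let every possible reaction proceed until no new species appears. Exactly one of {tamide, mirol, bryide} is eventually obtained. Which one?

tamide

gorate and venide present → zanine forms (Rx 1).
gorate present → pelane forms (Rx 2).
zanine, venide, and pelane present → selide forms (Rx 3).
selide and gorate present → lamane forms (Rx 4).
lamane and selide present → tamide forms (Rx 5).
No rule produces bryide, and it is not given. mirol would need eskane and gorate (Rx 7), but eskane never forms.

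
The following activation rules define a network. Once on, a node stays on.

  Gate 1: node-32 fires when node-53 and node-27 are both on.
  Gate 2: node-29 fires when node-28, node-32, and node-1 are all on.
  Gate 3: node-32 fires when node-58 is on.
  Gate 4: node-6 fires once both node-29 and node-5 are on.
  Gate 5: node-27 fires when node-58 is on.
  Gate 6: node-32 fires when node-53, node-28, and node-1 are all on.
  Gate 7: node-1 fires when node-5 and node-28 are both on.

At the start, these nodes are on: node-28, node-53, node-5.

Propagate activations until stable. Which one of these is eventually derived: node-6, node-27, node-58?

node-6

Gate 7: node-5 and node-28 on → node-1 on.
Gate 6: node-53, node-28, and node-1 on → node-32 on.
Gate 2: node-28, node-32, and node-1 on → node-29 on.
Gate 4: node-29 and node-5 on → node-6 on.
No rule produces node-58, and it is not given. node-27 would need node-58 (Gate 5), but node-58 never turns on.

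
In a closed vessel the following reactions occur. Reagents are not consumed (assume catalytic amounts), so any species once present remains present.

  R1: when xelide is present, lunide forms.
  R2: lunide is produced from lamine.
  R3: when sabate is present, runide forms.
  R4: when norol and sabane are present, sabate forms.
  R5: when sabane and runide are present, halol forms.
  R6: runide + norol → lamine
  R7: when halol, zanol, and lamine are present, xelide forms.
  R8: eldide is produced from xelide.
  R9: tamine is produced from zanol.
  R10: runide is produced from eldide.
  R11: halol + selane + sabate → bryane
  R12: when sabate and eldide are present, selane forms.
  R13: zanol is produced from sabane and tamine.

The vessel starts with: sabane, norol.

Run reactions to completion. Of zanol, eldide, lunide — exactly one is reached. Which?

norol and sabane present → sabate forms (R4).
sabate present → runide forms (R3).
runide and norol present → lamine forms (R6).
lamine present → lunide forms (R2).
eldide would need xelide (R8), but xelide never forms. zanol would need sabane and tamine (R13), but tamine never forms.

lunide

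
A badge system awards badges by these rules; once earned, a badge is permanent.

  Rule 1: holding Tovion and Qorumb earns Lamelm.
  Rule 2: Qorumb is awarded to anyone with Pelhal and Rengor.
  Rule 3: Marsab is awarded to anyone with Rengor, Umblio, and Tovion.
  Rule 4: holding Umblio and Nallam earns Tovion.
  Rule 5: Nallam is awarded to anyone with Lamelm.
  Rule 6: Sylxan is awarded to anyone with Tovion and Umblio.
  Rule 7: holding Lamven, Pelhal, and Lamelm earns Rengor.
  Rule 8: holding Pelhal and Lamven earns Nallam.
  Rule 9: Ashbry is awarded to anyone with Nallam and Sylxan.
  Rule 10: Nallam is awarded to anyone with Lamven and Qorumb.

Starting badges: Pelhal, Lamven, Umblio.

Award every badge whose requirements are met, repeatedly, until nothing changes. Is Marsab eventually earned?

Marsab would need Rengor, Umblio, and Tovion (Rule 3), but Rengor is never earned.

No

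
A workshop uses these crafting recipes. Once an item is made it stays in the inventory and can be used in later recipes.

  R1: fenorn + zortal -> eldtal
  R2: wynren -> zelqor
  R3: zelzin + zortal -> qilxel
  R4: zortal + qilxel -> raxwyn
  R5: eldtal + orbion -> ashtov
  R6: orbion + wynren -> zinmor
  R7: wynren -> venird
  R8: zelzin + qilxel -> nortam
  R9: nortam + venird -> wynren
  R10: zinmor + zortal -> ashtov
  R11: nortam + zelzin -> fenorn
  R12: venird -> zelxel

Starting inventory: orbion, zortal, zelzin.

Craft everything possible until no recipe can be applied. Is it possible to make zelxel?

zelxel would need venird (R12), but venird is never obtained.

No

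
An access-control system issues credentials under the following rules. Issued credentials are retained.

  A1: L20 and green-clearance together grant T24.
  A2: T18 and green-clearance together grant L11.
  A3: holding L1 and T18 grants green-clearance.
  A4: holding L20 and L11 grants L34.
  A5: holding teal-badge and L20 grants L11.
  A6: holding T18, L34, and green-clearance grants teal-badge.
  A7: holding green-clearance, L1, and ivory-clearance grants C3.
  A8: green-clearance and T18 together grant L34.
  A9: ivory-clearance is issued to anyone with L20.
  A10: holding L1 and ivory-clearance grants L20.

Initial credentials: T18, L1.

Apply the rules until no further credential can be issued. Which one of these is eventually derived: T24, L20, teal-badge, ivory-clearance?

Holding L1 and T18 grants green-clearance (A3).
Holding green-clearance and T18 grants L34 (A8).
Holding T18, L34, and green-clearance grants teal-badge (A6).
T24 would need L20 and green-clearance (A1), but L20 is never granted. L20 would need L1 and ivory-clearance (A10), but ivory-clearance is never granted. ivory-clearance would need L20 (A9), but L20 is never granted.

teal-badge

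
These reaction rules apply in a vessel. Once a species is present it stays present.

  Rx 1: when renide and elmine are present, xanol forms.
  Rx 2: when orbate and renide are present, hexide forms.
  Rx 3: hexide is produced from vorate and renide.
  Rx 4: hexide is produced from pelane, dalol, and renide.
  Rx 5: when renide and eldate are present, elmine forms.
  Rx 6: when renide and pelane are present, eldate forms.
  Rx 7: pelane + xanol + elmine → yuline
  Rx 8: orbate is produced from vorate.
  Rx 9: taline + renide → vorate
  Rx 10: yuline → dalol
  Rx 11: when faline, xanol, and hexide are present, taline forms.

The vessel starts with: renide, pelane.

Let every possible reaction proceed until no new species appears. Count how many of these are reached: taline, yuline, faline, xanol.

renide and pelane present → eldate forms (Rx 6).
renide and eldate present → elmine forms (Rx 5).
renide and elmine present → xanol forms (Rx 1).
pelane, xanol, and elmine present → yuline forms (Rx 7).
taline would need faline, xanol, and hexide (Rx 11), but faline never forms.
yuline: reached.
No rule produces faline, and it is not given.
xanol: reached.
Reached: yuline and xanol — 2 of the 4.

2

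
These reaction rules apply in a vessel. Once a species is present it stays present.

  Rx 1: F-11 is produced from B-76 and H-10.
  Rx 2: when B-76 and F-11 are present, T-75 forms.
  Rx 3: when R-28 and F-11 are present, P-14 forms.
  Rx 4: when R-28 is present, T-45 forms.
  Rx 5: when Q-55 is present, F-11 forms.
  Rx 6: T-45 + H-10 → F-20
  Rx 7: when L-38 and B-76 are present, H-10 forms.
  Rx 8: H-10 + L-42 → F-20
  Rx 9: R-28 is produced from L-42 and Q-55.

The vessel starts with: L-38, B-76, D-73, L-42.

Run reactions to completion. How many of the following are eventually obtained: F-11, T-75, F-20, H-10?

L-38 and B-76 present → H-10 forms (Rx 7).
H-10 and L-42 present → F-20 forms (Rx 8).
B-76 and H-10 present → F-11 forms (Rx 1).
B-76 and F-11 present → T-75 forms (Rx 2).
F-11: reached.
T-75: reached.
F-20: reached.
H-10: reached.
All 4 are reached.

4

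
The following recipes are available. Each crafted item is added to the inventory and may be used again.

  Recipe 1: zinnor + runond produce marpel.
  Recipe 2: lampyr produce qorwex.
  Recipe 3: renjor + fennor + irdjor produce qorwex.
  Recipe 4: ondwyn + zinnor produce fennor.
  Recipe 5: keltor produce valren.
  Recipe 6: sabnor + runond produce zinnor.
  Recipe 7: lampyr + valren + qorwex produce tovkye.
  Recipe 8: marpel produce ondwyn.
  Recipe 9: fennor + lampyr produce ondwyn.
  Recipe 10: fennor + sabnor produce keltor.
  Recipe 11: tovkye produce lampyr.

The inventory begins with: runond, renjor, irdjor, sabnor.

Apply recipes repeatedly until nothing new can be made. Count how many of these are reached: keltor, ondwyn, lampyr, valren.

3

Using Recipe 6, sabnor and runond make zinnor.
zinnor + runond → marpel (Recipe 1).
Using Recipe 8, marpel makes ondwyn.
Using Recipe 4, ondwyn and zinnor make fennor.
fennor + sabnor → keltor (Recipe 10).
Using Recipe 5, keltor makes valren.
keltor: reached.
ondwyn: reached.
lampyr would need tovkye (Recipe 11), but tovkye is never obtained.
valren: reached.
Reached: keltor, ondwyn, and valren — 3 of the 4.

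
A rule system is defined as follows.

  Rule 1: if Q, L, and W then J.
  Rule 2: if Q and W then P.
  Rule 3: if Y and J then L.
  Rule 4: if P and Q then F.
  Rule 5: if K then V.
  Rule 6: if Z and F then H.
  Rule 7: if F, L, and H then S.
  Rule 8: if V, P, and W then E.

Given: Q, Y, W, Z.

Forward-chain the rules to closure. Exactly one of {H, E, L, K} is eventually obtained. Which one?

H

From Q and W, Rule 2 gives P.
P and Q hold, so F follows (Rule 4).
Z and F hold, so H follows (Rule 6).
No rule produces K, and it is not given. E would need V, P, and W (Rule 8), but V is never established. L would need Y and J (Rule 3), but J is never established.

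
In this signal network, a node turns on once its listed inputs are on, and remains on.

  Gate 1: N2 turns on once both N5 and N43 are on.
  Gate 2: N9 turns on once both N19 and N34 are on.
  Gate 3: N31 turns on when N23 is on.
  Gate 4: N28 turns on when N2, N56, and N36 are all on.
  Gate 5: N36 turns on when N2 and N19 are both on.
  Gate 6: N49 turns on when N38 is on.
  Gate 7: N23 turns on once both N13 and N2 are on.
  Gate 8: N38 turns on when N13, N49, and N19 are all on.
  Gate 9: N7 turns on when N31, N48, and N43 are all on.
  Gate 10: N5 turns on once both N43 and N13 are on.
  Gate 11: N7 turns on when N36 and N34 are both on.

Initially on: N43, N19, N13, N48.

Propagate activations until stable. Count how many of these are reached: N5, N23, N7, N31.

4

Gate 10: N43 and N13 on → N5 on.
N5 and N43 are on, so N2 turns on (Gate 1).
Gate 7: N13 and N2 on → N23 on.
N23 is on, so N31 turns on (Gate 3).
Gate 9: N31, N48, and N43 on → N7 on.
N5: reached.
N23: reached.
N7: reached.
N31: reached.
All 4 are reached.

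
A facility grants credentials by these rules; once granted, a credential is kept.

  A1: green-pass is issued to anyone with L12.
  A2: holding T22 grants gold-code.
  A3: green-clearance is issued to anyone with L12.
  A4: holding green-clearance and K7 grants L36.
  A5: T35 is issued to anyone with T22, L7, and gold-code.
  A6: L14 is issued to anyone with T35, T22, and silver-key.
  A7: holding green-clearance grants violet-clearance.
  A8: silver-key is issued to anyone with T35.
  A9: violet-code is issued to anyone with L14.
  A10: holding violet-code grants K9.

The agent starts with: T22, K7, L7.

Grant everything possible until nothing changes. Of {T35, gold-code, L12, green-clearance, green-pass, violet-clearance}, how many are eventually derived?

2

Holding T22 grants gold-code (A2).
Holding T22, L7, and gold-code grants T35 (A5).
T35: reached.
gold-code: reached.
No rule produces L12, and it is not given.
green-clearance would need L12 (A3), but L12 is never granted.
green-pass would need L12 (A1), but L12 is never granted.
violet-clearance would need green-clearance (A7), but green-clearance is never granted.
Reached: T35 and gold-code — 2 of the 6.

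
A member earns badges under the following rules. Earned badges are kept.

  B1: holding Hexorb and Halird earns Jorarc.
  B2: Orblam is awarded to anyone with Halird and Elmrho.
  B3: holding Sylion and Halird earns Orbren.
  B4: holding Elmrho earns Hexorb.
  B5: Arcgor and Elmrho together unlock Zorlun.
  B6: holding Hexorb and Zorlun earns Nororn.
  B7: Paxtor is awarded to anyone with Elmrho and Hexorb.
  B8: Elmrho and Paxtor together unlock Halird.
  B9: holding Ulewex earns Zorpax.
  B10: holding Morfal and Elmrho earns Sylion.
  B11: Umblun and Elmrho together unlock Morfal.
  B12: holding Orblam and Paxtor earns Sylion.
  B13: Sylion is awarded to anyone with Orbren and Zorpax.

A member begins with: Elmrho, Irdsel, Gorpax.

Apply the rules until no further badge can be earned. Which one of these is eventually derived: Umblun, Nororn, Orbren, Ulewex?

With Elmrho, Hexorb is earned (B4).
With Elmrho and Hexorb, Paxtor is earned (B7).
With Elmrho and Paxtor, Halird is earned (B8).
With Halird and Elmrho, Orblam is earned (B2).
With Orblam and Paxtor, Sylion is earned (B12).
With Sylion and Halird, Orbren is earned (B3).
Nororn would need Hexorb and Zorlun (B6), but Zorlun is never earned. No rule produces Ulewex, and it is not given. No rule produces Umblun, and it is not given.

Orbren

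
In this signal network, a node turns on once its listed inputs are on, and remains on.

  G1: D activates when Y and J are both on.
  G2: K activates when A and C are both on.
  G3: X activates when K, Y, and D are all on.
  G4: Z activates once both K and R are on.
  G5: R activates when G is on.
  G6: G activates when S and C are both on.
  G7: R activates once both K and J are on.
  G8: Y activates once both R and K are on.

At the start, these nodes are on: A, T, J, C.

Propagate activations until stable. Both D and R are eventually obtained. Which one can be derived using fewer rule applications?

R: A and C are on, so K activates (G2). K and J are on, so R activates (G7). [2 rule applications]
D: G2: A and C on → K on. K and J are on, so R activates (G7). G8: R and K on → Y on. G1: Y and J on → D on. [4 rule applications]
R needs fewer.

R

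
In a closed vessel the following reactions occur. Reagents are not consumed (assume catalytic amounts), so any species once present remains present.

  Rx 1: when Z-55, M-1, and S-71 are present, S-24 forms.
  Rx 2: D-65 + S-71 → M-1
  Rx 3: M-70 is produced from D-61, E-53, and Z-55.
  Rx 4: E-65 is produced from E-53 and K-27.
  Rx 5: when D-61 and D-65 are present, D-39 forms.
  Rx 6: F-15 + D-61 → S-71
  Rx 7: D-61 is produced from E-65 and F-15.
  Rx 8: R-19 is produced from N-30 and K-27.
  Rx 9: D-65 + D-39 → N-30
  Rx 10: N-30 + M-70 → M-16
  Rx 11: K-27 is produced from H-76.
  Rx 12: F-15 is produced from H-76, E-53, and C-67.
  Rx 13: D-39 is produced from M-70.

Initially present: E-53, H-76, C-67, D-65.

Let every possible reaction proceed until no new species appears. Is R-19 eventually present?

Yes

H-76, E-53, and C-67 present → F-15 forms (Rx 12).
H-76 present → K-27 forms (Rx 11).
E-53 and K-27 present → E-65 forms (Rx 4).
E-65 and F-15 present → D-61 forms (Rx 7).
D-61 and D-65 present → D-39 forms (Rx 5).
D-65 and D-39 present → N-30 forms (Rx 9).
N-30 and K-27 present → R-19 forms (Rx 8).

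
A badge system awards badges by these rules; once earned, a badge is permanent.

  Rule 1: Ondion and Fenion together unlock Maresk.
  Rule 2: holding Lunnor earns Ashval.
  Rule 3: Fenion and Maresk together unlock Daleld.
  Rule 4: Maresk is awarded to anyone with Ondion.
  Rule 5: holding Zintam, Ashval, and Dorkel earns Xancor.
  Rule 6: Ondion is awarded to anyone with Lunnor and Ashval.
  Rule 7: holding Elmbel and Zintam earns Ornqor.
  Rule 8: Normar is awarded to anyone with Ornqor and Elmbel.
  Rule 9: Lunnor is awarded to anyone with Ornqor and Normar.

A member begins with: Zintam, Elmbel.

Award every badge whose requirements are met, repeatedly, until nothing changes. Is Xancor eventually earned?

No

Xancor would need Zintam, Ashval, and Dorkel (Rule 5), but Dorkel is never earned.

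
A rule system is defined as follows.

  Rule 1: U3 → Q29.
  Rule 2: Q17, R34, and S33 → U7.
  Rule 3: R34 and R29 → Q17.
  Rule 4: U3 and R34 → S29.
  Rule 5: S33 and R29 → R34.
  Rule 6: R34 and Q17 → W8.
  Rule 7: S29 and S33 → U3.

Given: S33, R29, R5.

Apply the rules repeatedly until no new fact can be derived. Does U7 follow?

S33 and R29 hold, so R34 follows (Rule 5).
From R34 and R29, Rule 3 gives Q17.
Q17, R34, and S33 hold, so U7 follows (Rule 2).

Yes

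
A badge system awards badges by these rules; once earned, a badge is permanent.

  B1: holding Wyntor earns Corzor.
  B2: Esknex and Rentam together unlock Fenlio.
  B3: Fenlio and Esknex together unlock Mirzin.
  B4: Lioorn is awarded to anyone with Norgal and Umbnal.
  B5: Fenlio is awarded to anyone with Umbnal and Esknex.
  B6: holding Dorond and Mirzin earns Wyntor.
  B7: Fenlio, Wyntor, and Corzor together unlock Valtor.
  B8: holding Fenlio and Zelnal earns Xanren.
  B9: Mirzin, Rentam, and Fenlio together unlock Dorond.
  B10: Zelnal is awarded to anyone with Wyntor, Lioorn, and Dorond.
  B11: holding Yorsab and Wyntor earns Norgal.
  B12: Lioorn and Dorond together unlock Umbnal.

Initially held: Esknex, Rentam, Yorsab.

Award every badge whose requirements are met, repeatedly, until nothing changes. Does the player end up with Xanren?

No

Xanren would need Fenlio and Zelnal (B8), but Zelnal is never earned.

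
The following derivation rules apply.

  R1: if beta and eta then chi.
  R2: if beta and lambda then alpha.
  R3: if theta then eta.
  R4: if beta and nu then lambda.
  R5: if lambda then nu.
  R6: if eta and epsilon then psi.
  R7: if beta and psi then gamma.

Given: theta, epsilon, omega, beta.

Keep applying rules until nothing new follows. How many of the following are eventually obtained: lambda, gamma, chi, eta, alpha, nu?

3

theta holds, so eta follows (R3).
From eta and epsilon, R6 gives psi.
From beta and eta, R1 gives chi.
beta and psi hold, so gamma follows (R7).
lambda would need beta and nu (R4), but nu is never established.
gamma: reached.
chi: reached.
eta: reached.
alpha would need beta and lambda (R2), but lambda is never established.
nu would need lambda (R5), but lambda is never established.
Reached: gamma, chi, and eta — 3 of the 6.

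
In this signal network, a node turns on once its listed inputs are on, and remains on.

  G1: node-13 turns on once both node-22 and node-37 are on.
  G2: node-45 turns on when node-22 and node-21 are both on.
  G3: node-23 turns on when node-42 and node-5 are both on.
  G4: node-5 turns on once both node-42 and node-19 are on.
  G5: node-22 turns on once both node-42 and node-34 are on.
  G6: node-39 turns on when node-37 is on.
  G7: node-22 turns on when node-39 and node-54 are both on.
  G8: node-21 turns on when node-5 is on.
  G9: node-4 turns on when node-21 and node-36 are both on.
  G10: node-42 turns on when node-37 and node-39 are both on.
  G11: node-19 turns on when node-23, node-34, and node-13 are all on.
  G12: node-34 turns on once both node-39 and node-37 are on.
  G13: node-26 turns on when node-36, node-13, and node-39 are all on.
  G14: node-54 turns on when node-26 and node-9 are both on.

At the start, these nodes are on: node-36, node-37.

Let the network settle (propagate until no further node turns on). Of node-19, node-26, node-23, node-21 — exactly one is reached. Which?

G6: node-37 on → node-39 on.
node-39 and node-37 are on, so node-34 turns on (G12).
node-37 and node-39 are on, so node-42 turns on (G10).
G5: node-42 and node-34 on → node-22 on.
G1: node-22 and node-37 on → node-13 on.
G13: node-36, node-13, and node-39 on → node-26 on.
node-19 would need node-23, node-34, and node-13 (G11), but node-23 never turns on. node-23 would need node-42 and node-5 (G3), but node-5 never turns on. node-21 would need node-5 (G8), but node-5 never turns on.

node-26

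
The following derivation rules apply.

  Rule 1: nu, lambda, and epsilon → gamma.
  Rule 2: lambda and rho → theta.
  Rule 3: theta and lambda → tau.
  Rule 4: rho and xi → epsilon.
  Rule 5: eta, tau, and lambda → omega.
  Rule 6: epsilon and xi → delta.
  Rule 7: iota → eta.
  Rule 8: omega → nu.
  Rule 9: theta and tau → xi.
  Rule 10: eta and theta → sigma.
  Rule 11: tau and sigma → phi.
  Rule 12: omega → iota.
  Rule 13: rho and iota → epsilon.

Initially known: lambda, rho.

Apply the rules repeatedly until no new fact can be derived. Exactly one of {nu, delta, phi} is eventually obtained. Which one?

delta

lambda and rho hold, so theta follows (Rule 2).
From theta and lambda, Rule 3 gives tau.
theta and tau hold, so xi follows (Rule 9).
rho and xi hold, so epsilon follows (Rule 4).
epsilon and xi hold, so delta follows (Rule 6).
nu would need omega (Rule 8), but omega is never established. phi would need tau and sigma (Rule 11), but sigma is never established.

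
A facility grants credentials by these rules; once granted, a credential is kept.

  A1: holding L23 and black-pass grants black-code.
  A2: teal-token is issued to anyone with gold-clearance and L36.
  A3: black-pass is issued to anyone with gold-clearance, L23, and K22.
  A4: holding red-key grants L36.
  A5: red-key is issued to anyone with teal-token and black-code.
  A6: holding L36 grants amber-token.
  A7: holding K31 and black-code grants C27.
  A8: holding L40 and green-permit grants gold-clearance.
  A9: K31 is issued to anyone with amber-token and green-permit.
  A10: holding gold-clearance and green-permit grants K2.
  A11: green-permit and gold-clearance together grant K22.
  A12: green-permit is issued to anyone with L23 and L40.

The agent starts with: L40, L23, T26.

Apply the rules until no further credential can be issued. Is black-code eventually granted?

Holding L23 and L40 grants green-permit (A12).
Holding L40 and green-permit grants gold-clearance (A8).
Holding green-permit and gold-clearance grants K22 (A11).
Holding gold-clearance, L23, and K22 grants black-pass (A3).
Holding L23 and black-pass grants black-code (A1).

Yes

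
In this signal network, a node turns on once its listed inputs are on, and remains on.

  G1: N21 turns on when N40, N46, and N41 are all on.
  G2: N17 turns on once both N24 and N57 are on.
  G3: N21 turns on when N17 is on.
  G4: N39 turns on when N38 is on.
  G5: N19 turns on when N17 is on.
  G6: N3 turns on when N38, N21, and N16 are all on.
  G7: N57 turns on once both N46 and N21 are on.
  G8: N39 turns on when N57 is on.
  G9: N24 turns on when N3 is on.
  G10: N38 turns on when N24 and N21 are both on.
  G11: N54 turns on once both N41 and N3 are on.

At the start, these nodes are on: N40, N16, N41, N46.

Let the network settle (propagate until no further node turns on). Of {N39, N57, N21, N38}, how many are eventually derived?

G1: N40, N46, and N41 on → N21 on.
G7: N46 and N21 on → N57 on.
G8: N57 on → N39 on.
N39: reached.
N57: reached.
N21: reached.
N38 would need N24 and N21 (G10), but N24 never turns on.
Reached: N39, N57, and N21 — 3 of the 4.

3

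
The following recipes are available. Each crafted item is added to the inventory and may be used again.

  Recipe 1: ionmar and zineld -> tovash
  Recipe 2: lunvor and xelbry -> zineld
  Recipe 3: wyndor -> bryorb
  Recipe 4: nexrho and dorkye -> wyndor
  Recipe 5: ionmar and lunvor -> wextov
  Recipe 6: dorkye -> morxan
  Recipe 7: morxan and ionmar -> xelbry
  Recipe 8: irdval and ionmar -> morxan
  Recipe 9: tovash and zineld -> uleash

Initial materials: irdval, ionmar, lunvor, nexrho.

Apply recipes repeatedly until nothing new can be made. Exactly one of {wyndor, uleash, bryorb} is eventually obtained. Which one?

irdval and ionmar -> morxan (Recipe 8).
morxan and ionmar -> xelbry (Recipe 7).
lunvor and xelbry -> zineld (Recipe 2).
ionmar and zineld -> tovash (Recipe 1).
tovash and zineld -> uleash (Recipe 9).
wyndor would need nexrho and dorkye (Recipe 4), but dorkye is never obtained. bryorb would need wyndor (Recipe 3), but wyndor is never obtained.

uleash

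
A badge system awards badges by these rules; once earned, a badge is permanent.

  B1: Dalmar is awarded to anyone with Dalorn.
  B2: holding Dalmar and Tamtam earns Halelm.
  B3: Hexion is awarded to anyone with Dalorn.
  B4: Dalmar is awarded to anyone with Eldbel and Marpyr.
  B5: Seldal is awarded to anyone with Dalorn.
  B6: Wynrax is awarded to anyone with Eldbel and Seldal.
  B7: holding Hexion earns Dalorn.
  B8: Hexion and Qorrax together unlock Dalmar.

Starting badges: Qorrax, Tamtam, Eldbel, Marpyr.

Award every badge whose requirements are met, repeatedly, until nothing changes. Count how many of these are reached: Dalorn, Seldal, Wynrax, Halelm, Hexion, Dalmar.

With Eldbel and Marpyr, Dalmar is earned (B4).
With Dalmar and Tamtam, Halelm is earned (B2).
Dalorn would need Hexion (B7), but Hexion is never earned.
Seldal would need Dalorn (B5), but Dalorn is never earned.
Wynrax would need Eldbel and Seldal (B6), but Seldal is never earned.
Halelm: reached.
Hexion would need Dalorn (B3), but Dalorn is never earned.
Dalmar: reached.
Reached: Halelm and Dalmar — 2 of the 6.

2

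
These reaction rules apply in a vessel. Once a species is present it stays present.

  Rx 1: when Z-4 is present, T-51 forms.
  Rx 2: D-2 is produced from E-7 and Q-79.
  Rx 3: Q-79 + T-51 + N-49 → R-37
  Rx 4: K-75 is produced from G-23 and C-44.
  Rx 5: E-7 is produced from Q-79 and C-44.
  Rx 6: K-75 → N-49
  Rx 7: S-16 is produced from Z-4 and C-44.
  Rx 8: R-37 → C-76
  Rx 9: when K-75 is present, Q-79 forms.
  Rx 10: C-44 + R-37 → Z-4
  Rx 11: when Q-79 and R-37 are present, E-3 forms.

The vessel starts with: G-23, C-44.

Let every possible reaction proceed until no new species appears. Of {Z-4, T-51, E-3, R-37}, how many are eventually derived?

Z-4 would need C-44 and R-37 (Rx 10), but R-37 never forms.
T-51 would need Z-4 (Rx 1), but Z-4 never forms.
E-3 would need Q-79 and R-37 (Rx 11), but R-37 never forms.
R-37 would need Q-79, T-51, and N-49 (Rx 3), but T-51 never forms.
None of the 4 are reached.

0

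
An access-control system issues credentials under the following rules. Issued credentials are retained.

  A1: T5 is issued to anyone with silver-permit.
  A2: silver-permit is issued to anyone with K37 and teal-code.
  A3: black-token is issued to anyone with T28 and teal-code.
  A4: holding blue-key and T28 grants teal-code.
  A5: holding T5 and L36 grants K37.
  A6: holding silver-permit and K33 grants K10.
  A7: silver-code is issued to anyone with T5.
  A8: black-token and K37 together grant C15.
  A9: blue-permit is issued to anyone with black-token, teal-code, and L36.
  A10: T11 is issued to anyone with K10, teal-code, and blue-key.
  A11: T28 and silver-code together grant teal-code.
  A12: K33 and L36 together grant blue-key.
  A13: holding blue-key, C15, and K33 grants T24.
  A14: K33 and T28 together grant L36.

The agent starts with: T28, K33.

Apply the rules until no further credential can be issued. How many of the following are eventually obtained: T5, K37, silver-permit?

0

T5 would need silver-permit (A1), but silver-permit is never granted.
K37 would need T5 and L36 (A5), but T5 is never granted.
silver-permit would need K37 and teal-code (A2), but K37 is never granted.
None of the 3 are reached.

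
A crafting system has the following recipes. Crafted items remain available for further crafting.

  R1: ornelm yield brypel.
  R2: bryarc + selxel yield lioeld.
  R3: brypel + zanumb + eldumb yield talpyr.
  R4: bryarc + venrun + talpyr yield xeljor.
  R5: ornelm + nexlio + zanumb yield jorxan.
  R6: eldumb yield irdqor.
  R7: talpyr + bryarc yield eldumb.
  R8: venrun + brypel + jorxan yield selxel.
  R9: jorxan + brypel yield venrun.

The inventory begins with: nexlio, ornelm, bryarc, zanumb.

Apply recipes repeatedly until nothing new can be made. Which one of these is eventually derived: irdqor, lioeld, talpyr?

lioeld

ornelm + nexlio + zanumb → jorxan (R5).
ornelm → brypel (R1).
Using R9, jorxan and brypel make venrun.
Using R8, venrun, brypel, and jorxan make selxel.
bryarc + selxel → lioeld (R2).
irdqor would need eldumb (R6), but eldumb is never obtained. talpyr would need brypel, zanumb, and eldumb (R3), but eldumb is never obtained.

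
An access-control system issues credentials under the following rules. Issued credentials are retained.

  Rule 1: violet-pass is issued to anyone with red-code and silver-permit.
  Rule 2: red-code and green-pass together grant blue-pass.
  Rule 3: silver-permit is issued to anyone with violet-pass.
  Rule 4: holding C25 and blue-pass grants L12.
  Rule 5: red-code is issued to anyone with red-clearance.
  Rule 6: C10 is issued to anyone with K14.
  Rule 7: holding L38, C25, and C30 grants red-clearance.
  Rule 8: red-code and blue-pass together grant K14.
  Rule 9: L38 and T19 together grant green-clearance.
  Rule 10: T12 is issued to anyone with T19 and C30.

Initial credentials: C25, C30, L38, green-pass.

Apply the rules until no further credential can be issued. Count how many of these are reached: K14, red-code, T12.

Holding L38, C25, and C30 grants red-clearance (Rule 7).
Holding red-clearance grants red-code (Rule 5).
Holding red-code and green-pass grants blue-pass (Rule 2).
Holding red-code and blue-pass grants K14 (Rule 8).
K14: reached.
red-code: reached.
T12 would need T19 and C30 (Rule 10), but T19 is never granted.
Reached: K14 and red-code — 2 of the 3.

2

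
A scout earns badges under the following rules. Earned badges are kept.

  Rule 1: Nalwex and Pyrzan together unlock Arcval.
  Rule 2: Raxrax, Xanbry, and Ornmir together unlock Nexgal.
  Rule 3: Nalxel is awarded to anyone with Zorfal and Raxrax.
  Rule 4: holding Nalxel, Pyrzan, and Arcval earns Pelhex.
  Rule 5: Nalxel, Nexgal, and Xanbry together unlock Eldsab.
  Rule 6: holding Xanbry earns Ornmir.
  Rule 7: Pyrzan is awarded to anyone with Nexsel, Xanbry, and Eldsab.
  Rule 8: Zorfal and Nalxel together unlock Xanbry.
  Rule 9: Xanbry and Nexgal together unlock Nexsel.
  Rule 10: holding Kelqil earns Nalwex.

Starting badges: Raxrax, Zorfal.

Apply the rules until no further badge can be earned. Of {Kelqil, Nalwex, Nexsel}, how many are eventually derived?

1

With Zorfal and Raxrax, Nalxel is earned (Rule 3).
With Zorfal and Nalxel, Xanbry is earned (Rule 8).
With Xanbry, Ornmir is earned (Rule 6).
With Raxrax, Xanbry, and Ornmir, Nexgal is earned (Rule 2).
With Xanbry and Nexgal, Nexsel is earned (Rule 9).
No rule produces Kelqil, and it is not given.
Nalwex would need Kelqil (Rule 10), but Kelqil is never earned.
Nexsel: reached.
Reached: Nexsel — 1 of the 3.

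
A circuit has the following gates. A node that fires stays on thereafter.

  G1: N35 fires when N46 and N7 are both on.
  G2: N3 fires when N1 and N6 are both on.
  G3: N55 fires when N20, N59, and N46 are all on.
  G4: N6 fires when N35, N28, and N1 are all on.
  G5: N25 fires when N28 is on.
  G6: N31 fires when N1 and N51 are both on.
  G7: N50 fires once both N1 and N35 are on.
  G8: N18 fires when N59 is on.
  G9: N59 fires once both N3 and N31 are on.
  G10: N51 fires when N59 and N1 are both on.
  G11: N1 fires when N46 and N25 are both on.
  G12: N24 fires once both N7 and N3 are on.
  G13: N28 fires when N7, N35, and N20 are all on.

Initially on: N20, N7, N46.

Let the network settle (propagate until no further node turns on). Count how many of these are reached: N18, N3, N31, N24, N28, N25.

4

N46 and N7 are on, so N35 fires (G1).
G13: N7, N35, and N20 on → N28 on.
G5: N28 on → N25 on.
G11: N46 and N25 on → N1 on.
N35, N28, and N1 are on, so N6 fires (G4).
G2: N1 and N6 on → N3 on.
G12: N7 and N3 on → N24 on.
N18 would need N59 (G8), but N59 never turns on.
N3: reached.
N31 would need N1 and N51 (G6), but N51 never turns on.
N24: reached.
N28: reached.
N25: reached.
Reached: N3, N24, N28, and N25 — 4 of the 6.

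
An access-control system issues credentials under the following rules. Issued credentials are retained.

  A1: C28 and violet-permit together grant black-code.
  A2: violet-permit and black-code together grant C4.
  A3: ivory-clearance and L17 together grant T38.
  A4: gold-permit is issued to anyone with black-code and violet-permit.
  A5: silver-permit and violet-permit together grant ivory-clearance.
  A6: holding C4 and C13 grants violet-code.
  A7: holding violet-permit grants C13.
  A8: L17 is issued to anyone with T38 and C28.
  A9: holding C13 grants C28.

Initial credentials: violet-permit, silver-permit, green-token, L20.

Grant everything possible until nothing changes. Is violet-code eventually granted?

Holding violet-permit grants C13 (A7).
Holding C13 grants C28 (A9).
Holding C28 and violet-permit grants black-code (A1).
Holding violet-permit and black-code grants C4 (A2).
Holding C4 and C13 grants violet-code (A6).

Yes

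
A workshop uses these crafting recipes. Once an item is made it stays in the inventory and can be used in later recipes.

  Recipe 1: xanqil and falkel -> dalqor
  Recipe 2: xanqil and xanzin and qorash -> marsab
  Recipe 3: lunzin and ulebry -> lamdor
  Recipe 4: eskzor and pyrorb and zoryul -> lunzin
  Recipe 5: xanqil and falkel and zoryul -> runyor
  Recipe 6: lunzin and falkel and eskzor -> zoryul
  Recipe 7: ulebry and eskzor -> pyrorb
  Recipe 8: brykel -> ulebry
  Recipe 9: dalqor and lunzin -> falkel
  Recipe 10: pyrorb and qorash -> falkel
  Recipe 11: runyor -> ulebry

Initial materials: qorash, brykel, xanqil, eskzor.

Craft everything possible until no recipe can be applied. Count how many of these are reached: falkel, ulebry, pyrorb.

3

Using Recipe 8, brykel makes ulebry.
ulebry and eskzor -> pyrorb (Recipe 7).
pyrorb and qorash -> falkel (Recipe 10).
falkel: reached.
ulebry: reached.
pyrorb: reached.
All 3 are reached.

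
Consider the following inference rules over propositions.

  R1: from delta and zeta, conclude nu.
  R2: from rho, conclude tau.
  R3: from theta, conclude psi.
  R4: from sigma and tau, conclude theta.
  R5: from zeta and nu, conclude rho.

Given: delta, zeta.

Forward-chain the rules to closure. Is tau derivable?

Yes

delta and zeta hold, so nu follows (R1).
zeta and nu hold, so rho follows (R5).
From rho, R2 gives tau.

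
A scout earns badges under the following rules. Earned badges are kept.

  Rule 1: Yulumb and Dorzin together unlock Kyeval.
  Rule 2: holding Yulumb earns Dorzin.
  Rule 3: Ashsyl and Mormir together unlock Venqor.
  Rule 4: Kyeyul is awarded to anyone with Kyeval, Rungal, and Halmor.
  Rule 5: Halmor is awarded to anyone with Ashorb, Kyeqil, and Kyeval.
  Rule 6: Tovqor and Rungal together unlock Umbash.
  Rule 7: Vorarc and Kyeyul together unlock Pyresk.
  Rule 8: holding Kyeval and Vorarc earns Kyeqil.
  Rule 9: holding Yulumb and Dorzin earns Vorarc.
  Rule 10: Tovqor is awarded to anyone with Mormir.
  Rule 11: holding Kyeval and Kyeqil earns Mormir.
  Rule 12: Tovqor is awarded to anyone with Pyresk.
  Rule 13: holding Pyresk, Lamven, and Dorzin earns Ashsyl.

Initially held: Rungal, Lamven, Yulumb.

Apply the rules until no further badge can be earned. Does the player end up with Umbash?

With Yulumb, Dorzin is earned (Rule 2).
With Yulumb and Dorzin, Kyeval is earned (Rule 1).
With Yulumb and Dorzin, Vorarc is earned (Rule 9).
With Kyeval and Vorarc, Kyeqil is earned (Rule 8).
With Kyeval and Kyeqil, Mormir is earned (Rule 11).
With Mormir, Tovqor is earned (Rule 10).
With Tovqor and Rungal, Umbash is earned (Rule 6).

Yes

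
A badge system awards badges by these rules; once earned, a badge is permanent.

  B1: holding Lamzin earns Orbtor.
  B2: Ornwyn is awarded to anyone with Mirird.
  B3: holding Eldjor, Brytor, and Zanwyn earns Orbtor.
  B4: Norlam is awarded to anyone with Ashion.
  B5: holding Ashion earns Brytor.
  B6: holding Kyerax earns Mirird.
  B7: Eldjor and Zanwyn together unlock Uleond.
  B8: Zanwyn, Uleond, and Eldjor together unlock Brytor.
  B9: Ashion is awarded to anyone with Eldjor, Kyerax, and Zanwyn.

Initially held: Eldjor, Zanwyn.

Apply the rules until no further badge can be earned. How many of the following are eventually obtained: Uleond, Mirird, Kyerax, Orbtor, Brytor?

3

With Eldjor and Zanwyn, Uleond is earned (B7).
With Zanwyn, Uleond, and Eldjor, Brytor is earned (B8).
With Eldjor, Brytor, and Zanwyn, Orbtor is earned (B3).
Uleond: reached.
Mirird would need Kyerax (B6), but Kyerax is never earned.
No rule produces Kyerax, and it is not given.
Orbtor: reached.
Brytor: reached.
Reached: Uleond, Orbtor, and Brytor — 3 of the 5.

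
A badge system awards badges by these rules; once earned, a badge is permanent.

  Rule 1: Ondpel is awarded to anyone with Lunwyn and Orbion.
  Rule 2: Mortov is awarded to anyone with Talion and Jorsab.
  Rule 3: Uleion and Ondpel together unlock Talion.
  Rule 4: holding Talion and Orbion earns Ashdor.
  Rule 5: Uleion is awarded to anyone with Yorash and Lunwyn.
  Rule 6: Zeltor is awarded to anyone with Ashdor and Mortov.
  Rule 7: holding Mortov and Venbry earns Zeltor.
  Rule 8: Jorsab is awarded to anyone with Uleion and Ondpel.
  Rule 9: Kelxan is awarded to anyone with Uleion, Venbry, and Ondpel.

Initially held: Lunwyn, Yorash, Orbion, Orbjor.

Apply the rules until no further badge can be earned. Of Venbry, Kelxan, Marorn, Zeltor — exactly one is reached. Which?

Zeltor

With Yorash and Lunwyn, Uleion is earned (Rule 5).
With Lunwyn and Orbion, Ondpel is earned (Rule 1).
With Uleion and Ondpel, Talion is earned (Rule 3).
With Uleion and Ondpel, Jorsab is earned (Rule 8).
With Talion and Jorsab, Mortov is earned (Rule 2).
With Talion and Orbion, Ashdor is earned (Rule 4).
With Ashdor and Mortov, Zeltor is earned (Rule 6).
No rule produces Venbry, and it is not given. No rule produces Marorn, and it is not given. Kelxan would need Uleion, Venbry, and Ondpel (Rule 9), but Venbry is never earned.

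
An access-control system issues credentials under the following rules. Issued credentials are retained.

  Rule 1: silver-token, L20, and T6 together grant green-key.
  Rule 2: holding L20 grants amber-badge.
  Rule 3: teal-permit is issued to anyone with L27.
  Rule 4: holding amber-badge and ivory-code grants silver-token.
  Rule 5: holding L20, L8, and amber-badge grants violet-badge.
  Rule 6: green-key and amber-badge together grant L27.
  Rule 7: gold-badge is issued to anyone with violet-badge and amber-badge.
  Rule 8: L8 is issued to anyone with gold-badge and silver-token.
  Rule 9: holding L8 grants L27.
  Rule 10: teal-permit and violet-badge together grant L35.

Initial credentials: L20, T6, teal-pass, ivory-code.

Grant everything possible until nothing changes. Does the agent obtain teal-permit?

Yes

Holding L20 grants amber-badge (Rule 2).
Holding amber-badge and ivory-code grants silver-token (Rule 4).
Holding silver-token, L20, and T6 grants green-key (Rule 1).
Holding green-key and amber-badge grants L27 (Rule 6).
Holding L27 grants teal-permit (Rule 3).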